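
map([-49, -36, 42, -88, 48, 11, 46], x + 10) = -49+10=-39, -36+10=-26, 42+10=52, -88+10=-78, 48+10=58, 11+10=21, 46+10=56
= [-39, -26, 52, -78, 58, 21, 56]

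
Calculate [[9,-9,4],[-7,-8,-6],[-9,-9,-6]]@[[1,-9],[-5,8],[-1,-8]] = C[0][0] = (9)*(1) + (-9)*(-5) + (4)*(-1) = 50
C[0][1] = (9)*(-9) + (-9)*(8) + (4)*(-8) = -185
C[1][0] = (-7)*(1) + (-8)*(-5) + (-6)*(-1) = 39
C[1][1] = (-7)*(-9) + (-8)*(8) + (-6)*(-8) = 47
C[2][0] = (-9)*(1) + (-9)*(-5) + (-6)*(-1) = 42
C[2][1] = (-9)*(-9) + (-9)*(8) + (-6)*(-8) = 57
= [[50, -185], [39, 47], [42, 57]]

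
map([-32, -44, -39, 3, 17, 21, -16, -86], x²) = [1024, 1936, 1521, 9, 289, 441, 256, 7396]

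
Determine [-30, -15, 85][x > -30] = [-15, 85]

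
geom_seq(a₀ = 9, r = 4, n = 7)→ [9, 36, 144, 576, 2304, 9216, 36864]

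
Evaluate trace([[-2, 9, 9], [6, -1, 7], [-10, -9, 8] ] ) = 5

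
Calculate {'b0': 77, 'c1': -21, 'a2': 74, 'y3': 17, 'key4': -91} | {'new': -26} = {'b0': 77, 'c1': -21, 'a2': 74, 'y3': 17, 'key4': -91, 'new': -26}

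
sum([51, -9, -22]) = 20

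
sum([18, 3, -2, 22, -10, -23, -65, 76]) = 19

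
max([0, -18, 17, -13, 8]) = 17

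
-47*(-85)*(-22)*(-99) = 8701110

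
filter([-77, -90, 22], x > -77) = keep x where x > -77: -77✗, -90✗, 22✓
= [22]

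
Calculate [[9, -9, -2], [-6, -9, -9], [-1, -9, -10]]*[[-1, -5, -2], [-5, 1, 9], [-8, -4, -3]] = C[0][0] = (9)*(-1) + (-9)*(-5) + (-2)*(-8) = 52
C[0][1] = (9)*(-5) + (-9)*(1) + (-2)*(-4) = -46
C[0][2] = (9)*(-2) + (-9)*(9) + (-2)*(-3) = -93
C[1][0] = (-6)*(-1) + (-9)*(-5) + (-9)*(-8) = 123
C[1][1] = (-6)*(-5) + (-9)*(1) + (-9)*(-4) = 57
C[1][2] = (-6)*(-2) + (-9)*(9) + (-9)*(-3) = -42
... (3 more cells)
= [[52, -46, -93], [123, 57, -42], [126, 36, -49]]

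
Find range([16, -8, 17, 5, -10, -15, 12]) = 32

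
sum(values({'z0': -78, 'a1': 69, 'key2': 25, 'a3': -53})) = -37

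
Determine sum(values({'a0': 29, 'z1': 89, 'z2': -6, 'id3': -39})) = 29 + 89 + (-6) + (-39)
= 73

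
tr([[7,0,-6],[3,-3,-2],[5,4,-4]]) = 0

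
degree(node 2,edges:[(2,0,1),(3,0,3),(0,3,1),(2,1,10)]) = 2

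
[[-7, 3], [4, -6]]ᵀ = [[-7, 4], [3, -6]]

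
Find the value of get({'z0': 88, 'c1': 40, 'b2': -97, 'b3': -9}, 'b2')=-97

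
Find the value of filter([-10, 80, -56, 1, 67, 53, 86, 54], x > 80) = keep x where x > 80: -10✗, 80✗, -56✗, 1✗, 67✗, 53✗, 86✓, 54✗
= [86]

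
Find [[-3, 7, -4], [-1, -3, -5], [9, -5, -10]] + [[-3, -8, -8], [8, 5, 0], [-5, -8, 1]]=[[-6, -1, -12], [7, 2, -5], [4, -13, -9]]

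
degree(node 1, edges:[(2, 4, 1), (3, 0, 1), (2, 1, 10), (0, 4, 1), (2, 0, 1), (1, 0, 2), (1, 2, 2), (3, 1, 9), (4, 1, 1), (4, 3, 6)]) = 5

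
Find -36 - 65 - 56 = -157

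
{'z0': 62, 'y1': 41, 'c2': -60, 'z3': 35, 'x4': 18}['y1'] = 41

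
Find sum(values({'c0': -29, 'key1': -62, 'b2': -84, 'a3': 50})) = -125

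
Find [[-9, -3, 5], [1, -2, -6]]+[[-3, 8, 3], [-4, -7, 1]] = [[-12, 5, 8], [-3, -9, -5]]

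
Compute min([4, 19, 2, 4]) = 2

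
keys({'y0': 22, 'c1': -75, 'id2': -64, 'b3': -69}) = ['y0', 'c1', 'id2', 'b3']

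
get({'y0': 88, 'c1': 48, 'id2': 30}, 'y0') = 88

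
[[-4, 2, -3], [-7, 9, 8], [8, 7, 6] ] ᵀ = [[-4, -7, 8], [2, 9, 7], [-3, 8, 6]]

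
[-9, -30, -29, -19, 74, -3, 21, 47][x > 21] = keep x where x > 21: -9✗, -30✗, -29✗, -19✗, 74✓, -3✗, 21✗, 47✓
= [74, 47]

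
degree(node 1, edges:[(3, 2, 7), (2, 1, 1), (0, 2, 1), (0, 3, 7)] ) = incident: (2,1)
= 1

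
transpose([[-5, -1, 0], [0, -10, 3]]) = [[-5, 0], [-1, -10], [0, 3]]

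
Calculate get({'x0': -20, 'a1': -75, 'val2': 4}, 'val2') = 4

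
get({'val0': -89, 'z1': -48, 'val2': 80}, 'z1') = -48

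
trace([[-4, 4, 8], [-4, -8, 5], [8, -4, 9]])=-3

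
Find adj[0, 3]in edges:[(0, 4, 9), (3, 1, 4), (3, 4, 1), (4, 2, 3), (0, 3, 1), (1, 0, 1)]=1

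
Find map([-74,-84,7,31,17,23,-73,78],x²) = (-74)²=5476, (-84)²=7056, (7)²=49, (31)²=961, (17)²=289, (23)²=529, (-73)²=5329, (78)²=6084
= [5476, 7056, 49, 961, 289, 529, 5329, 6084]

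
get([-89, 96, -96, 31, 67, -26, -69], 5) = -26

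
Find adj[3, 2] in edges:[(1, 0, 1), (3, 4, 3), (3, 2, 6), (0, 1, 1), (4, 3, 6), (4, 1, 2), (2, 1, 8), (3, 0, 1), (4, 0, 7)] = 6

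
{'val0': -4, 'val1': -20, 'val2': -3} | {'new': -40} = {'val0': -4, 'val1': -20, 'val2': -3, 'new': -40}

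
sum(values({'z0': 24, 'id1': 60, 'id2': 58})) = 142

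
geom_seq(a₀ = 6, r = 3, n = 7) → a_0 = 6*3^0 = 6
a_1 = 6*3^1 = 18
a_2 = 6*3^2 = 54
...
= [6, 18, 54, 162, 486, 1458, 4374]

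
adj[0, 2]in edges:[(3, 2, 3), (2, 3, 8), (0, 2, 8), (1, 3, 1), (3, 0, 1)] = 8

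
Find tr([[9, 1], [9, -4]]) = 5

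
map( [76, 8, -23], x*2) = 76*2=152, 8*2=16, -23*2=-46
= [152, 16, -46]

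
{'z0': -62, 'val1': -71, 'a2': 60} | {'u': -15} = {'z0': -62, 'val1': -71, 'a2': 60, 'u': -15}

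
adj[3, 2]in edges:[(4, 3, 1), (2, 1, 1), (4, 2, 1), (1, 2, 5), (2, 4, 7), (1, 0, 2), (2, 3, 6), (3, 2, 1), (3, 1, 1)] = 1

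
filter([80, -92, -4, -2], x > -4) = keep x where x > -4: 80✓, -92✗, -4✗, -2✓
= [80, -2]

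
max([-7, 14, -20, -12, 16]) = 16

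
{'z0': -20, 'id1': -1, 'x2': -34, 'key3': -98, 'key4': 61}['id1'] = -1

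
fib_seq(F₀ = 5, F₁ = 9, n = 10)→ [5, 9, 14, 23, 37, 60, 97, 157, 254, 411]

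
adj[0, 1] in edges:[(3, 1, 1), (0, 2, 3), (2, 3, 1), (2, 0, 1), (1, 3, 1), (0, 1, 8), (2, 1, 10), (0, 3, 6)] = 8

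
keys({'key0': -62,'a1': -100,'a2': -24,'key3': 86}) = ['key0', 'a1', 'a2', 'key3']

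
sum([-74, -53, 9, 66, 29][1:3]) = slice → [-53, 9]
(-53) + 9
= -44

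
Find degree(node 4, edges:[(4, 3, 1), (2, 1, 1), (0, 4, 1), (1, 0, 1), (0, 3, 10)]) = incident: (4,3), (0,4)
= 2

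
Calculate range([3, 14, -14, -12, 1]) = 28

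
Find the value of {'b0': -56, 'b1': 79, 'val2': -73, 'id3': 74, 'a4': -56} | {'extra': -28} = {'b0': -56, 'b1': 79, 'val2': -73, 'id3': 74, 'a4': -56, 'extra': -28}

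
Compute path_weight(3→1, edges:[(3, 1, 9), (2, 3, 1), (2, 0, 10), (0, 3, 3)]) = 9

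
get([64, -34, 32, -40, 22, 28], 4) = 22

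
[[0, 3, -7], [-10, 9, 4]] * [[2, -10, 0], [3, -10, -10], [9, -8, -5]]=[[-54, 26, 5], [43, -22, -110]]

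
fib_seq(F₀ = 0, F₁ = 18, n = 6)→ [0, 18, 18, 36, 54, 90]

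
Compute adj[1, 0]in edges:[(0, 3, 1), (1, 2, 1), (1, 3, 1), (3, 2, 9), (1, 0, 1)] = 1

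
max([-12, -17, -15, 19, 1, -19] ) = 19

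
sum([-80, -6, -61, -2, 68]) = -81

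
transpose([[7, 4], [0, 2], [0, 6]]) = [[7, 0, 0], [4, 2, 6]]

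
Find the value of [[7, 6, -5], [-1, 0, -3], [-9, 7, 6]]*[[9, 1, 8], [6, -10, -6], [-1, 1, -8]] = [[104, -58, 60], [-6, -4, 16], [-45, -73, -162]]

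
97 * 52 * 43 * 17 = 3687164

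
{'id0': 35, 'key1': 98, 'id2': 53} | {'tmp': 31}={'id0': 35, 'key1': 98, 'id2': 53, 'tmp': 31}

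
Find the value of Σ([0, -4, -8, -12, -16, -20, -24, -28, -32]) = 0 + (-4) + (-8) + (-12) + (-16) + (-20) + (-24) + (-28) + (-32)
= -144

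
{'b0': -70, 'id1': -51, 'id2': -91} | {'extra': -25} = {'b0': -70, 'id1': -51, 'id2': -91, 'extra': -25}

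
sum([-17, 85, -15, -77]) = -24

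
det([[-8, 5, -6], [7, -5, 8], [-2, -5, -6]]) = -160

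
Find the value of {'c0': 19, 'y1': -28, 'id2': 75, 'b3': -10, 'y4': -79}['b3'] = -10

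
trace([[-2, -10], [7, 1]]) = diagonal: (-2) + 1
= -1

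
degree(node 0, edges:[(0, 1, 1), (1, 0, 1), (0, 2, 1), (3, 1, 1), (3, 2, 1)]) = incident: (0,1), (1,0), (0,2)
= 3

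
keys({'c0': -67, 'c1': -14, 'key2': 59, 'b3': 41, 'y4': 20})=['c0', 'c1', 'key2', 'b3', 'y4']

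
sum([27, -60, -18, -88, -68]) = 27 + (-60) + (-18) + (-88) + (-68)
= -207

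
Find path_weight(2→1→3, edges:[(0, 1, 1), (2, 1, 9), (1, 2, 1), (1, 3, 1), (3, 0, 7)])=w(2→1)=9 + w(1→3)=1
= 10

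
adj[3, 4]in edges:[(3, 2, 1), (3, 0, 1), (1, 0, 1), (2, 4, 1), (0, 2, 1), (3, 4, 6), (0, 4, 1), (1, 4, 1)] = 6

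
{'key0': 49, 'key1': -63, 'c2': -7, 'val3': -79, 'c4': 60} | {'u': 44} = {'key0': 49, 'key1': -63, 'c2': -7, 'val3': -79, 'c4': 60, 'u': 44}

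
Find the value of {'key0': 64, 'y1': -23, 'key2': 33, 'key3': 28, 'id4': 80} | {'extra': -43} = {'key0': 64, 'y1': -23, 'key2': 33, 'key3': 28, 'id4': 80, 'extra': -43}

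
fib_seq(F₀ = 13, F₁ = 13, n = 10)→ [13, 13, 26, 39, 65, 104, 169, 273, 442, 715]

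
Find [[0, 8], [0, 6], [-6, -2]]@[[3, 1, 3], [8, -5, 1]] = [[64, -40, 8], [48, -30, 6], [-34, 4, -20]]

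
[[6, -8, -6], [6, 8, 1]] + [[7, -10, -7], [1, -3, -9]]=[[13, -18, -13], [7, 5, -8]]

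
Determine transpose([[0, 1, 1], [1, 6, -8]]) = [[0, 1], [1, 6], [1, -8]]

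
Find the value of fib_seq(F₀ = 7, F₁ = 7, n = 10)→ F_2 = F_1 + F_0 = 14
F_3 = F_2 + F_1 = 21
F_4 = F_3 + F_2 = 35
...
= [7, 7, 14, 21, 35, 56, 91, 147, 238, 385]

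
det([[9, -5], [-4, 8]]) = (9)*(8) - (-5)*(-4)
= 52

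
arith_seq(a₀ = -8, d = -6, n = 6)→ a_0 = -8 + 0*-6 = -8
a_1 = -8 + 1*-6 = -14
a_2 = -8 + 2*-6 = -20
...
= [-8, -14, -20, -26, -32, -38]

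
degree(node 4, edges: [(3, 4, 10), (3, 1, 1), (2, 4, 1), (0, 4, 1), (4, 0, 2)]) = incident: (3,4), (2,4), (0,4), (4,0)
= 4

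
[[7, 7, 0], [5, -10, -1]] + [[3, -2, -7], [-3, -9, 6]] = [[10, 5, -7], [2, -19, 5]]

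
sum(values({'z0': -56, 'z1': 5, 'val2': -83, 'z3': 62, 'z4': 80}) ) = 8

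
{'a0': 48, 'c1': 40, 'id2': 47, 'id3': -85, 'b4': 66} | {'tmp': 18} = {'a0': 48, 'c1': 40, 'id2': 47, 'id3': -85, 'b4': 66, 'tmp': 18}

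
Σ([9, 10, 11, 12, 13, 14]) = 9 + 10 + 11 + 12 + 13 + 14
= 69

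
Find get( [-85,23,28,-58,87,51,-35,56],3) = -58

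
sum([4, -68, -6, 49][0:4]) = slice → [4, -68, -6, 49]
4 + (-68) + (-6) + 49
= -21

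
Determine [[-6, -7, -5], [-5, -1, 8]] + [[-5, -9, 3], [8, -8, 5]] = [[-11, -16, -2], [3, -9, 13]]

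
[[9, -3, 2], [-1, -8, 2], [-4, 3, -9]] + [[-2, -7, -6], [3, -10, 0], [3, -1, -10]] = [[7, -10, -4], [2, -18, 2], [-1, 2, -19]]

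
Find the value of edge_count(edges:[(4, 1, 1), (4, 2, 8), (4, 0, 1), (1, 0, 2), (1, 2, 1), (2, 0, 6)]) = 6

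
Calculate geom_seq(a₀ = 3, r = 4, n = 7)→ a_0 = 3*4^0 = 3
a_1 = 3*4^1 = 12
a_2 = 3*4^2 = 48
...
= [3, 12, 48, 192, 768, 3072, 12288]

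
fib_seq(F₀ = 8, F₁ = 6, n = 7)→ F_2 = F_1 + F_0 = 14
F_3 = F_2 + F_1 = 20
F_4 = F_3 + F_2 = 34
...
= [8, 6, 14, 20, 34, 54, 88]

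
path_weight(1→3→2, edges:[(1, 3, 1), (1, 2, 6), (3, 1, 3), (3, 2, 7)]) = 8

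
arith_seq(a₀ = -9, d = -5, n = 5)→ a_0 = -9 + 0*-5 = -9
a_1 = -9 + 1*-5 = -14
a_2 = -9 + 2*-5 = -19
...
= [-9, -14, -19, -24, -29]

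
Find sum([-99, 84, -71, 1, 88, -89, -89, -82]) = (-99) + 84 + (-71) + 1 + 88 + (-89) + (-89) + (-82)
= -257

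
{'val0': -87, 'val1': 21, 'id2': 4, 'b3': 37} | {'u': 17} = {'val0': -87, 'val1': 21, 'id2': 4, 'b3': 37, 'u': 17}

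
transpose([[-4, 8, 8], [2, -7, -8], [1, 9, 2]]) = [[-4, 2, 1], [8, -7, 9], [8, -8, 2]]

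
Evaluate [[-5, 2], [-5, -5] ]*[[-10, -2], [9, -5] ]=[[68, 0], [5, 35]]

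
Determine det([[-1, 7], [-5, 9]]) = 26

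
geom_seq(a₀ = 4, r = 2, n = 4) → a_0 = 4*2^0 = 4
a_1 = 4*2^1 = 8
a_2 = 4*2^2 = 16
...
= [4, 8, 16, 32]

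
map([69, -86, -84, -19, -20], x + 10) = 69+10=79, -86+10=-76, -84+10=-74, -19+10=-9, -20+10=-10
= [79, -76, -74, -9, -10]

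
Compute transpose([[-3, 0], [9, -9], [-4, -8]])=[[-3, 9, -4], [0, -9, -8]]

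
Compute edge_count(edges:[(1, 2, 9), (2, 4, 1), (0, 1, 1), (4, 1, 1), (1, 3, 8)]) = 5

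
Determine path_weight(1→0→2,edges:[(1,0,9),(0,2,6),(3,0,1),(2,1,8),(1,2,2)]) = 15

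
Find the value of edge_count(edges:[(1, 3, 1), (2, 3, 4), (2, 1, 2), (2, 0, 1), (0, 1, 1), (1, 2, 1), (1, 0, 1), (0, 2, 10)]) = 8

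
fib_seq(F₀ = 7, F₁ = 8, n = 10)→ [7, 8, 15, 23, 38, 61, 99, 160, 259, 419]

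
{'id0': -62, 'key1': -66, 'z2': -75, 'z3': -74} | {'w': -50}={'id0': -62, 'key1': -66, 'z2': -75, 'z3': -74, 'w': -50}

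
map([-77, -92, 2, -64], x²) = (-77)²=5929, (-92)²=8464, (2)²=4, (-64)²=4096
= [5929, 8464, 4, 4096]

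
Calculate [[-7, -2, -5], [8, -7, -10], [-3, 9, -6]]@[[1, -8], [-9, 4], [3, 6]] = C[0][0] = (-7)*(1) + (-2)*(-9) + (-5)*(3) = -4
C[0][1] = (-7)*(-8) + (-2)*(4) + (-5)*(6) = 18
C[1][0] = (8)*(1) + (-7)*(-9) + (-10)*(3) = 41
C[1][1] = (8)*(-8) + (-7)*(4) + (-10)*(6) = -152
C[2][0] = (-3)*(1) + (9)*(-9) + (-6)*(3) = -102
C[2][1] = (-3)*(-8) + (9)*(4) + (-6)*(6) = 24
= [[-4, 18], [41, -152], [-102, 24]]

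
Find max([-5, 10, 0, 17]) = 17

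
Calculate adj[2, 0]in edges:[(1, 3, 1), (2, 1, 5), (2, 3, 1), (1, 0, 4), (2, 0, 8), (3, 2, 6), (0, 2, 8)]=8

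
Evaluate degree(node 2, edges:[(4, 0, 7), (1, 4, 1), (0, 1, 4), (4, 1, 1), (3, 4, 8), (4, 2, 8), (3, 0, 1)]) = 1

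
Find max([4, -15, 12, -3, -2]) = 12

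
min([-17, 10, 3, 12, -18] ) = -18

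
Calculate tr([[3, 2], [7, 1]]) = 4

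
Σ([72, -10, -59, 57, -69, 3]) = 72 + (-10) + (-59) + 57 + (-69) + 3
= -6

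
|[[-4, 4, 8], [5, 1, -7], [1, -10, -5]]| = -36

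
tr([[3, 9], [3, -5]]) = -2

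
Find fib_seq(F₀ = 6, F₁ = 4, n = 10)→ [6, 4, 10, 14, 24, 38, 62, 100, 162, 262]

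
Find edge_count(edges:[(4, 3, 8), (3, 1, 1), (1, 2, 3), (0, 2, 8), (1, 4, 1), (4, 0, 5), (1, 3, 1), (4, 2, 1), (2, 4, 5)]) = 9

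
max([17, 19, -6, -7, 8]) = 19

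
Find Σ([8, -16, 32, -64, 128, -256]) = -168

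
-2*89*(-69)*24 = 294768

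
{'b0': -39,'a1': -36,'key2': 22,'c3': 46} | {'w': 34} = {'b0': -39, 'a1': -36, 'key2': 22, 'c3': 46, 'w': 34}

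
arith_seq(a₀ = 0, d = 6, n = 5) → a_0 = 0 + 0*6 = 0
a_1 = 0 + 1*6 = 6
a_2 = 0 + 2*6 = 12
...
= [0, 6, 12, 18, 24]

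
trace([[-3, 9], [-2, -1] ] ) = diagonal: (-3) + (-1)
= -4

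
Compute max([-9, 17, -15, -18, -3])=17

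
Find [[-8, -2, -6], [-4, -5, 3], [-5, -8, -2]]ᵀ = [[-8, -4, -5], [-2, -5, -8], [-6, 3, -2]]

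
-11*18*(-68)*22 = 296208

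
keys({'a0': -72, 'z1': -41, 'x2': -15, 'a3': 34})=['a0', 'z1', 'x2', 'a3']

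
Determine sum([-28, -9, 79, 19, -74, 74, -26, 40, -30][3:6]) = 19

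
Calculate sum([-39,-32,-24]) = (-39) + (-32) + (-24)
= -95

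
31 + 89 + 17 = 137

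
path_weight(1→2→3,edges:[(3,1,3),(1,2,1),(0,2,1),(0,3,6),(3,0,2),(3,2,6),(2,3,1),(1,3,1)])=w(1→2)=1 + w(2→3)=1
= 2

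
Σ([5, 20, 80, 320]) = 425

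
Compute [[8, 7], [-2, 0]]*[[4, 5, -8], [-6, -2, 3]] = C[0][0] = (8)*(4) + (7)*(-6) = -10
C[0][1] = (8)*(5) + (7)*(-2) = 26
C[0][2] = (8)*(-8) + (7)*(3) = -43
C[1][0] = (-2)*(4) + (0)*(-6) = -8
C[1][1] = (-2)*(5) + (0)*(-2) = -10
C[1][2] = (-2)*(-8) + (0)*(3) = 16
= [[-10, 26, -43], [-8, -10, 16]]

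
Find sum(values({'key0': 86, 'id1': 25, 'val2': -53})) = 58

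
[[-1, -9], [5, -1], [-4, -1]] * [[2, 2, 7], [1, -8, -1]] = [[-11, 70, 2], [9, 18, 36], [-9, 0, -27]]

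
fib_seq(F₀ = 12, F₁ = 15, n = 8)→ [12, 15, 27, 42, 69, 111, 180, 291]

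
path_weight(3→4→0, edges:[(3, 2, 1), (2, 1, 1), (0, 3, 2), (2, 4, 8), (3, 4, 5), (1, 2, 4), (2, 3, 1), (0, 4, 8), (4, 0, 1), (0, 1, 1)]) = w(3→4)=5 + w(4→0)=1
= 6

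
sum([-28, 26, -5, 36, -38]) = -9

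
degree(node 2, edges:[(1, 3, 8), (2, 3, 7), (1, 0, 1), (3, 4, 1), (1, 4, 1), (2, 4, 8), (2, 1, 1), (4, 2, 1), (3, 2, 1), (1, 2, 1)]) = 6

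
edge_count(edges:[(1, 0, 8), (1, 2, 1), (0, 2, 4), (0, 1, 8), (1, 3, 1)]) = 5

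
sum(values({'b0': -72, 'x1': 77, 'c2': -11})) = (-72) + 77 + (-11)
= -6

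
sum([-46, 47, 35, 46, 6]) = 88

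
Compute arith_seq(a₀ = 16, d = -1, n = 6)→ [16, 15, 14, 13, 12, 11]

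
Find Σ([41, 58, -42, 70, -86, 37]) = 41 + 58 + (-42) + 70 + (-86) + 37
= 78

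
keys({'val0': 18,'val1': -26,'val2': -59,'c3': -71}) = ['val0', 'val1', 'val2', 'c3']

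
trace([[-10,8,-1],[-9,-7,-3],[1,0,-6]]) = diagonal: (-10) + (-7) + (-6)
= -23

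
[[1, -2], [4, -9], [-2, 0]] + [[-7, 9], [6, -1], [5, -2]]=[[-6, 7], [10, -10], [3, -2]]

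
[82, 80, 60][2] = 60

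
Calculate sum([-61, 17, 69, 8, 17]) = 50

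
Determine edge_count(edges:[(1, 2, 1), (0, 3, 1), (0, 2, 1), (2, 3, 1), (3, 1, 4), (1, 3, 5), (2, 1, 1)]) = 7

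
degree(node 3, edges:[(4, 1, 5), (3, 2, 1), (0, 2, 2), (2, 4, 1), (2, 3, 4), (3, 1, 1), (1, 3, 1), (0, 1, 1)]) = incident: (3,2), (2,3), (3,1), (1,3)
= 4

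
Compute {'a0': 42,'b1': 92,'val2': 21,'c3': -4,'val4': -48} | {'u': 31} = {'a0': 42, 'b1': 92, 'val2': 21, 'c3': -4, 'val4': -48, 'u': 31}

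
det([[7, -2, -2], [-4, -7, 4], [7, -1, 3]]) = -305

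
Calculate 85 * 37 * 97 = 305065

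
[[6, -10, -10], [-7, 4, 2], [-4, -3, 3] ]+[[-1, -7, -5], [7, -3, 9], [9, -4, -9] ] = [[5, -17, -15], [0, 1, 11], [5, -7, -6]]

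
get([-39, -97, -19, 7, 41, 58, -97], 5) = 58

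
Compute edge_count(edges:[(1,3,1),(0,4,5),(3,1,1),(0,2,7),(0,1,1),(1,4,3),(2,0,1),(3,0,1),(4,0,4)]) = 9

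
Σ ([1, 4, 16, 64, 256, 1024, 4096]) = 1 + 4 + 16 + 64 + 256 + 1024 + 4096
= 5461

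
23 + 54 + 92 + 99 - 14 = 254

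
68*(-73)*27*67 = -8979876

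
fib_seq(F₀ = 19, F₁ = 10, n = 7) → [19, 10, 29, 39, 68, 107, 175]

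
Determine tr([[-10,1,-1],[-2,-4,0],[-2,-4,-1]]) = -15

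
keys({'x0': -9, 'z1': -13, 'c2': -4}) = ['x0', 'z1', 'c2']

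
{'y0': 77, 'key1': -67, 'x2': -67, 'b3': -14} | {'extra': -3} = {'y0': 77, 'key1': -67, 'x2': -67, 'b3': -14, 'extra': -3}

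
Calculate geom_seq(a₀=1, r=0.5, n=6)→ a_0 = 1*0.5^0 = 1.0
a_1 = 1*0.5^1 = 0.5
a_2 = 1*0.5^2 = 0.25
...
= [1.0, 0.5, 0.25, 0.125, 0.0625, 0.03125]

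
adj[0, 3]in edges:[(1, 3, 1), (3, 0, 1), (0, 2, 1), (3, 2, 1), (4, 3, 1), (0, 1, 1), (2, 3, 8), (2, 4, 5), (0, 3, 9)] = 9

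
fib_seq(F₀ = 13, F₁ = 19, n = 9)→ [13, 19, 32, 51, 83, 134, 217, 351, 568]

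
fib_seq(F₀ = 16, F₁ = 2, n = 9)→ F_2 = F_1 + F_0 = 18
F_3 = F_2 + F_1 = 20
F_4 = F_3 + F_2 = 38
...
= [16, 2, 18, 20, 38, 58, 96, 154, 250]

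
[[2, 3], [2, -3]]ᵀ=[[2, 2], [3, -3]]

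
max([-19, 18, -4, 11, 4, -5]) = 18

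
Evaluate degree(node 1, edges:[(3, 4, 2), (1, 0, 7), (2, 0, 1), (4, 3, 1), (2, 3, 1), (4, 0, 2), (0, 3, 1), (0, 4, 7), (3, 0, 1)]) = 1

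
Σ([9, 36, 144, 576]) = 765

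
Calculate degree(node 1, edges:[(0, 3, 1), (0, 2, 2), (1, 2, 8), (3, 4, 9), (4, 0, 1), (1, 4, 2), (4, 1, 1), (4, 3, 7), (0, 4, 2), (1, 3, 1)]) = incident: (1,2), (1,4), (4,1), (1,3)
= 4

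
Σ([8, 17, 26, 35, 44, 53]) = 183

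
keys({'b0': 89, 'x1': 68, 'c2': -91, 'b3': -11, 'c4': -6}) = ['b0', 'x1', 'c2', 'b3', 'c4']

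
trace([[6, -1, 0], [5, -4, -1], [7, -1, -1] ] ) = 1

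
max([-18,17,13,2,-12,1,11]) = 17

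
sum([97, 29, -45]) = 81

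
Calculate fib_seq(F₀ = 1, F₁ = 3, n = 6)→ F_2 = F_1 + F_0 = 4
F_3 = F_2 + F_1 = 7
F_4 = F_3 + F_2 = 11
...
= [1, 3, 4, 7, 11, 18]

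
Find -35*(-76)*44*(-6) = -702240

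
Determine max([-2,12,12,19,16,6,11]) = 19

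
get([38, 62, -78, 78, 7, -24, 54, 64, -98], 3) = 78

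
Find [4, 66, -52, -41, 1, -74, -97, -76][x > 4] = keep x where x > 4: 4✗, 66✓, -52✗, -41✗, 1✗, -74✗, -97✗, -76✗
= [66]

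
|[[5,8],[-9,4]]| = 92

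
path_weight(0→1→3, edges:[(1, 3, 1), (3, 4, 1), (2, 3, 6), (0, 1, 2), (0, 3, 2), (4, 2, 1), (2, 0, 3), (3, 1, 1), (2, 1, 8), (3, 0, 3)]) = w(0→1)=2 + w(1→3)=1
= 3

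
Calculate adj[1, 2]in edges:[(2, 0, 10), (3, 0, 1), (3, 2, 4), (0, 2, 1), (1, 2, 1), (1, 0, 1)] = 1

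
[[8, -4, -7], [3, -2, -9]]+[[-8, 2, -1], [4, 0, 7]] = [[0, -2, -8], [7, -2, -2]]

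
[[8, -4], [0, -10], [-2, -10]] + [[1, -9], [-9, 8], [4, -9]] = [[9, -13], [-9, -2], [2, -19]]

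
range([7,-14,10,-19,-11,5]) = 29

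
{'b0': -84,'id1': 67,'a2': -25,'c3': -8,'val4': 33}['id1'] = 67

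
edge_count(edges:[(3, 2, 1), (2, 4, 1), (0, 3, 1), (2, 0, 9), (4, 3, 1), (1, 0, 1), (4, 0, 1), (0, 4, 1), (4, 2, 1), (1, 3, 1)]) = 10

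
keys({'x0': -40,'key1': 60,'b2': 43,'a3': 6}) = ['x0', 'key1', 'b2', 'a3']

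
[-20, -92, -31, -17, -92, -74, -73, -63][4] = -92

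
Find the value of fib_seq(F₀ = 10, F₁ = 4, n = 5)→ [10, 4, 14, 18, 32]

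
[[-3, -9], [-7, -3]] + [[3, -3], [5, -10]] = [[0, -12], [-2, -13]]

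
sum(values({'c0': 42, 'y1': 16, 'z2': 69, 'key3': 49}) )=42 + 16 + 69 + 49
= 176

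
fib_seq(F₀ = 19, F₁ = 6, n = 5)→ [19, 6, 25, 31, 56]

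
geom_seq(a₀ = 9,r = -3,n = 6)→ a_0 = 9*(-3)^0 = 9
a_1 = 9*(-3)^1 = -27
a_2 = 9*(-3)^2 = 81
...
= [9, -27, 81, -243, 729, -2187]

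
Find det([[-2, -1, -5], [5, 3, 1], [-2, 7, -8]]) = -181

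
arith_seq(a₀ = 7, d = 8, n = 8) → [7, 15, 23, 31, 39, 47, 55, 63]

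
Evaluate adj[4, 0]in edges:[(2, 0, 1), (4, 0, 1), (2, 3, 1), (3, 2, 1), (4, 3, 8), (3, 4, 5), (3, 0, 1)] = 1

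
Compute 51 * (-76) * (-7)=27132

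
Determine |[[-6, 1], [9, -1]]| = -3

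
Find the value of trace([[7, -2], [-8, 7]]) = diagonal: 7 + 7
= 14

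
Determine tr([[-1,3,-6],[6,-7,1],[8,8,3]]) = diagonal: (-1) + (-7) + 3
= -5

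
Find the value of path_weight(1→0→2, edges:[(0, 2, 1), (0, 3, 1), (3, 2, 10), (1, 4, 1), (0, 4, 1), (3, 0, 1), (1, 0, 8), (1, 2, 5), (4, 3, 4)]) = 9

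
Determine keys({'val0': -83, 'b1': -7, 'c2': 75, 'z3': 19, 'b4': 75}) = ['val0', 'b1', 'c2', 'z3', 'b4']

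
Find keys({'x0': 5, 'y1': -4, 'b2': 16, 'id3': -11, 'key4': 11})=['x0', 'y1', 'b2', 'id3', 'key4']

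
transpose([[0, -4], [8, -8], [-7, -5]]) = [[0, 8, -7], [-4, -8, -5]]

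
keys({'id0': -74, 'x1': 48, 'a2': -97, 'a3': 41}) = ['id0', 'x1', 'a2', 'a3']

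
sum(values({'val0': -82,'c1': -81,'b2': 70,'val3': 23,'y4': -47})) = -117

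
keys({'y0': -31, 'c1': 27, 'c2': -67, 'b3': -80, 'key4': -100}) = ['y0', 'c1', 'c2', 'b3', 'key4']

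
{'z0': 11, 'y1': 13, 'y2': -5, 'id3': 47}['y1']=13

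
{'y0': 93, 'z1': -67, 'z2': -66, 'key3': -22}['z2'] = -66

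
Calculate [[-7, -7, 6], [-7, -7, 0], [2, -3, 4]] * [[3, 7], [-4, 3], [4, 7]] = [[31, -28], [7, -70], [34, 33]]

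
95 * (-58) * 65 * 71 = -25428650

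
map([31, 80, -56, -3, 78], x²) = (31)²=961, (80)²=6400, (-56)²=3136, (-3)²=9, (78)²=6084
= [961, 6400, 3136, 9, 6084]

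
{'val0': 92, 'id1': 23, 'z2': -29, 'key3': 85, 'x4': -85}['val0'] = 92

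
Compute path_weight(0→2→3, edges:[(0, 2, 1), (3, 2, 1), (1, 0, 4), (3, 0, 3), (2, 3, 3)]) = w(0→2)=1 + w(2→3)=3
= 4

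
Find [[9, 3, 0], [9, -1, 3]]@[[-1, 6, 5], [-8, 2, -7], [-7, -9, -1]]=[[-33, 60, 24], [-22, 25, 49]]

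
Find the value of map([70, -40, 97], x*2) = [140, -80, 194]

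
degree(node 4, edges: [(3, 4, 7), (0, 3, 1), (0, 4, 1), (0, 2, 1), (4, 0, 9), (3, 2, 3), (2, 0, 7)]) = incident: (3,4), (0,4), (4,0)
= 3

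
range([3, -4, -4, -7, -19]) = 22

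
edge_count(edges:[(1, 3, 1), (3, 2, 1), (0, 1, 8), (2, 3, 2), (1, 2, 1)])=5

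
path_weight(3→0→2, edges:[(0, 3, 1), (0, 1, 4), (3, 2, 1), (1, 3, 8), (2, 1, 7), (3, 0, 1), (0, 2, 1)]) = w(3→0)=1 + w(0→2)=1
= 2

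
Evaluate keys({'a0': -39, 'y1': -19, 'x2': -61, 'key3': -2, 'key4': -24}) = ['a0', 'y1', 'x2', 'key3', 'key4']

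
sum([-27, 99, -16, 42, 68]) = 166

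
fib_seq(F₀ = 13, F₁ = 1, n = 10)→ [13, 1, 14, 15, 29, 44, 73, 117, 190, 307]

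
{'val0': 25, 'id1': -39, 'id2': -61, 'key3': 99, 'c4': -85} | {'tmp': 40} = {'val0': 25, 'id1': -39, 'id2': -61, 'key3': 99, 'c4': -85, 'tmp': 40}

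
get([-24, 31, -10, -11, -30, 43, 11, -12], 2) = -10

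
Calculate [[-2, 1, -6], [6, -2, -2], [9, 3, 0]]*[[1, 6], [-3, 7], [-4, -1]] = C[0][0] = (-2)*(1) + (1)*(-3) + (-6)*(-4) = 19
C[0][1] = (-2)*(6) + (1)*(7) + (-6)*(-1) = 1
C[1][0] = (6)*(1) + (-2)*(-3) + (-2)*(-4) = 20
C[1][1] = (6)*(6) + (-2)*(7) + (-2)*(-1) = 24
C[2][0] = (9)*(1) + (3)*(-3) + (0)*(-4) = 0
C[2][1] = (9)*(6) + (3)*(7) + (0)*(-1) = 75
= [[19, 1], [20, 24], [0, 75]]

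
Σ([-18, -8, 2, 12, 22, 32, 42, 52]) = 136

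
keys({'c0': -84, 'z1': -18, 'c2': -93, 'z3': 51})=['c0', 'z1', 'c2', 'z3']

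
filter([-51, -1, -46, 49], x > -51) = [-1, -46, 49]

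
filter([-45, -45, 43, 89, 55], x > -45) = keep x where x > -45: -45✗, -45✗, 43✓, 89✓, 55✓
= [43, 89, 55]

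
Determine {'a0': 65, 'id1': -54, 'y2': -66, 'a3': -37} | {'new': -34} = {'a0': 65, 'id1': -54, 'y2': -66, 'a3': -37, 'new': -34}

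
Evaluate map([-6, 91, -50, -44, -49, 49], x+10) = -6+10=4, 91+10=101, -50+10=-40, -44+10=-34, -49+10=-39, 49+10=59
= [4, 101, -40, -34, -39, 59]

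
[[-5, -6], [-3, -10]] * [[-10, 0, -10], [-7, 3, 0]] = [[92, -18, 50], [100, -30, 30]]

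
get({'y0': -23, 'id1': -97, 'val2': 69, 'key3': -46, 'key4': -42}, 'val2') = 69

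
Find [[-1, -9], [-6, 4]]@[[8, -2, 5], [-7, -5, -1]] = [[55, 47, 4], [-76, -8, -34]]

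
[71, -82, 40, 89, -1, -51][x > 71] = keep x where x > 71: 71✗, -82✗, 40✗, 89✓, -1✗, -51✗
= [89]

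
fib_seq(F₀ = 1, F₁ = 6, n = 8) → F_2 = F_1 + F_0 = 7
F_3 = F_2 + F_1 = 13
F_4 = F_3 + F_2 = 20
...
= [1, 6, 7, 13, 20, 33, 53, 86]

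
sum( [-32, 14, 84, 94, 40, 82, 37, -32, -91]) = 196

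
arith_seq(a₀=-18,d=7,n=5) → a_0 = -18 + 0*7 = -18
a_1 = -18 + 1*7 = -11
a_2 = -18 + 2*7 = -4
...
= [-18, -11, -4, 3, 10]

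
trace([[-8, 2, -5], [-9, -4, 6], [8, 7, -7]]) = diagonal: (-8) + (-4) + (-7)
= -19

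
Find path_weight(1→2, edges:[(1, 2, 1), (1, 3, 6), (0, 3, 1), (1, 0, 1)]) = 1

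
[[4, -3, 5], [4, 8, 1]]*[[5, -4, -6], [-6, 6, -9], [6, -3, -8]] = C[0][0] = (4)*(5) + (-3)*(-6) + (5)*(6) = 68
C[0][1] = (4)*(-4) + (-3)*(6) + (5)*(-3) = -49
C[0][2] = (4)*(-6) + (-3)*(-9) + (5)*(-8) = -37
C[1][0] = (4)*(5) + (8)*(-6) + (1)*(6) = -22
C[1][1] = (4)*(-4) + (8)*(6) + (1)*(-3) = 29
C[1][2] = (4)*(-6) + (8)*(-9) + (1)*(-8) = -104
= [[68, -49, -37], [-22, 29, -104]]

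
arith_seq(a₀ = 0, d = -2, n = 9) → [0, -2, -4, -6, -8, -10, -12, -14, -16]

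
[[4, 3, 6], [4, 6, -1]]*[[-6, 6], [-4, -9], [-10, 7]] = [[-96, 39], [-38, -37]]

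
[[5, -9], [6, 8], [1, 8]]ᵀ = [[5, 6, 1], [-9, 8, 8]]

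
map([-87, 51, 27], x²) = [7569, 2601, 729]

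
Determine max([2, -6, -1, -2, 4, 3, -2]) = 4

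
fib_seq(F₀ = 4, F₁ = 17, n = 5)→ F_2 = F_1 + F_0 = 21
F_3 = F_2 + F_1 = 38
F_4 = F_3 + F_2 = 59
= [4, 17, 21, 38, 59]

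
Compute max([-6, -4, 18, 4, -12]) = 18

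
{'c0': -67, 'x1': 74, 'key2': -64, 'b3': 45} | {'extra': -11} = {'c0': -67, 'x1': 74, 'key2': -64, 'b3': 45, 'extra': -11}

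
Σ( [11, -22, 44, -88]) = -55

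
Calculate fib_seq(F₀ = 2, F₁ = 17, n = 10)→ F_2 = F_1 + F_0 = 19
F_3 = F_2 + F_1 = 36
F_4 = F_3 + F_2 = 55
...
= [2, 17, 19, 36, 55, 91, 146, 237, 383, 620]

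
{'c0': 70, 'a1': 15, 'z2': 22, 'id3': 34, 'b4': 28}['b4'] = 28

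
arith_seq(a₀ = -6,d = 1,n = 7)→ [-6, -5, -4, -3, -2, -1, 0]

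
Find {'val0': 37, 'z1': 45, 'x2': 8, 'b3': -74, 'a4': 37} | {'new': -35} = {'val0': 37, 'z1': 45, 'x2': 8, 'b3': -74, 'a4': 37, 'new': -35}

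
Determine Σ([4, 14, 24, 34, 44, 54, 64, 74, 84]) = 4 + 14 + 24 + 34 + 44 + 54 + 64 + 74 + 84
= 396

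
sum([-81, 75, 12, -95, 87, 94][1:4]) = slice → [75, 12, -95]
75 + 12 + (-95)
= -8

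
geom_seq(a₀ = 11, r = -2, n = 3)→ a_0 = 11*(-2)^0 = 11
a_1 = 11*(-2)^1 = -22
a_2 = 11*(-2)^2 = 44
= [11, -22, 44]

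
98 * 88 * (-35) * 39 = -11771760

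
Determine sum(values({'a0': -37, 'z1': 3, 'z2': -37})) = (-37) + 3 + (-37)
= -71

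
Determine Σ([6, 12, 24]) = 6 + 12 + 24
= 42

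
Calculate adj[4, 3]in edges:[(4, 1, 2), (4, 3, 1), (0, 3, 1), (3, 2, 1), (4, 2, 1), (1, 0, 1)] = 1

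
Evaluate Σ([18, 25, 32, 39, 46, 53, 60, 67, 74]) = 414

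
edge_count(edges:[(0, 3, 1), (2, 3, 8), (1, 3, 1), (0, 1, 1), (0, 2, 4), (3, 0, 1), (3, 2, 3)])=7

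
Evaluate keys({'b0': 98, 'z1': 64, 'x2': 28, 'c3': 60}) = ['b0', 'z1', 'x2', 'c3']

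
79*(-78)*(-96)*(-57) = -33718464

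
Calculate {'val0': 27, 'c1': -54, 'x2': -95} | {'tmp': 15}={'val0': 27, 'c1': -54, 'x2': -95, 'tmp': 15}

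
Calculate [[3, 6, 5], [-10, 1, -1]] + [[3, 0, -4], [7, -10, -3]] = [[6, 6, 1], [-3, -9, -4]]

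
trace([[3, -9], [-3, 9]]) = 12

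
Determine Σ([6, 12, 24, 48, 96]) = 186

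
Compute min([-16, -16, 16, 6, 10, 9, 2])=-16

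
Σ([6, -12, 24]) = 18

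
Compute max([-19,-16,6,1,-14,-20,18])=18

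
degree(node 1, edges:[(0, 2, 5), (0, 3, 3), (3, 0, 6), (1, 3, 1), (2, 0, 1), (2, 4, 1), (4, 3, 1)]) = 1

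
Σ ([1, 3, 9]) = 1 + 3 + 9
= 13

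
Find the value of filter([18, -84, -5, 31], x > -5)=keep x where x > -5: 18✓, -84✗, -5✗, 31✓
= [18, 31]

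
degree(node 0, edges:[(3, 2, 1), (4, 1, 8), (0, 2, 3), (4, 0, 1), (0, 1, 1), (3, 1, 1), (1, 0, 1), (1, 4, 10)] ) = incident: (0,2), (4,0), (0,1), (1,0)
= 4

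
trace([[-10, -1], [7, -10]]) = diagonal: (-10) + (-10)
= -20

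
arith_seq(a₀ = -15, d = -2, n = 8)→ a_0 = -15 + 0*-2 = -15
a_1 = -15 + 1*-2 = -17
a_2 = -15 + 2*-2 = -19
...
= [-15, -17, -19, -21, -23, -25, -27, -29]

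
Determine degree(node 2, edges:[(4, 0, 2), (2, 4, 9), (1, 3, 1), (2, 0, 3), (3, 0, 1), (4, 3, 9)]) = 2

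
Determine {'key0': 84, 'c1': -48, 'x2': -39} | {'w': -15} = {'key0': 84, 'c1': -48, 'x2': -39, 'w': -15}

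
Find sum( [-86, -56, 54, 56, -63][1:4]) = slice → [-56, 54, 56]
(-56) + 54 + 56
= 54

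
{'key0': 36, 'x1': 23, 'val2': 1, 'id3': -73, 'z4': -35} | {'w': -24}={'key0': 36, 'x1': 23, 'val2': 1, 'id3': -73, 'z4': -35, 'w': -24}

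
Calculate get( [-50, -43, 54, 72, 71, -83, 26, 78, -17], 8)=-17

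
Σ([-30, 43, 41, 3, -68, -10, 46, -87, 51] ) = (-30) + 43 + 41 + 3 + (-68) + (-10) + 46 + (-87) + 51
= -11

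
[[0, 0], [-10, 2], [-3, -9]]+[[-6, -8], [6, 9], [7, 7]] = [[-6, -8], [-4, 11], [4, -2]]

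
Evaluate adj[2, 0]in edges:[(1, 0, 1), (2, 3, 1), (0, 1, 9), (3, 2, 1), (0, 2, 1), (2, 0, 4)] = 4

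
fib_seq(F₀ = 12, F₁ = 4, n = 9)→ F_2 = F_1 + F_0 = 16
F_3 = F_2 + F_1 = 20
F_4 = F_3 + F_2 = 36
...
= [12, 4, 16, 20, 36, 56, 92, 148, 240]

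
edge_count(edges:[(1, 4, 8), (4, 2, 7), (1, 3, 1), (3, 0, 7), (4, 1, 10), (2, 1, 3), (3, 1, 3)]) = 7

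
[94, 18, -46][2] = -46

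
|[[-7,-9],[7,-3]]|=84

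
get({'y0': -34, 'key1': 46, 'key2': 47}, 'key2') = 47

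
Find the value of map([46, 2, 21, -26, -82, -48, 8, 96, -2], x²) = [2116, 4, 441, 676, 6724, 2304, 64, 9216, 4]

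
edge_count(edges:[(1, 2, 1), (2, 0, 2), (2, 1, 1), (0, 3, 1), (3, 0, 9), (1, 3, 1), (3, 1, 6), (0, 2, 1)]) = 8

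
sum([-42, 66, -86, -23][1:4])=slice → [66, -86, -23]
66 + (-86) + (-23)
= -43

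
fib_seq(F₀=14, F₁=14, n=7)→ F_2 = F_1 + F_0 = 28
F_3 = F_2 + F_1 = 42
F_4 = F_3 + F_2 = 70
...
= [14, 14, 28, 42, 70, 112, 182]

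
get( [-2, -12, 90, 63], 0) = -2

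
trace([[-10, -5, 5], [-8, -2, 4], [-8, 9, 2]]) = diagonal: (-10) + (-2) + 2
= -10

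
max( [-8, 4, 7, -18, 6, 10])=10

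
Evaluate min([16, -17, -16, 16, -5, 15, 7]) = -17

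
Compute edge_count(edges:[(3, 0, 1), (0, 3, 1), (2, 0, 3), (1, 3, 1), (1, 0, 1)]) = 5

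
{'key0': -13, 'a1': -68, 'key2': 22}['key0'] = -13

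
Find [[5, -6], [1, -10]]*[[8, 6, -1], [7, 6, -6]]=[[-2, -6, 31], [-62, -54, 59]]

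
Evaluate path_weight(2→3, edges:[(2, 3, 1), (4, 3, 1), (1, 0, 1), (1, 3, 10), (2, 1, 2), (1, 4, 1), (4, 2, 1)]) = 1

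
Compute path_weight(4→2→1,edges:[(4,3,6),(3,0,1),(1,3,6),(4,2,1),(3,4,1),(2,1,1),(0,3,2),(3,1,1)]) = 2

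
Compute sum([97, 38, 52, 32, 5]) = 97 + 38 + 52 + 32 + 5
= 224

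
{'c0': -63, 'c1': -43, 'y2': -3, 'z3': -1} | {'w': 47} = {'c0': -63, 'c1': -43, 'y2': -3, 'z3': -1, 'w': 47}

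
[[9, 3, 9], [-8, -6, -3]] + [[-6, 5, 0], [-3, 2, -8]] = [[3, 8, 9], [-11, -4, -11]]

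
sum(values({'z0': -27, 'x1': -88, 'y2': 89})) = -26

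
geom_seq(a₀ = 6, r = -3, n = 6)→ [6, -18, 54, -162, 486, -1458]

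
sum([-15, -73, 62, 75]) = (-15) + (-73) + 62 + 75
= 49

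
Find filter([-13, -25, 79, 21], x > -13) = keep x where x > -13: -13✗, -25✗, 79✓, 21✓
= [79, 21]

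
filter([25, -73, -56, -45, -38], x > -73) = [25, -56, -45, -38]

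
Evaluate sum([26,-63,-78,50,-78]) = -143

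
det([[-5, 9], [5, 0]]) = -45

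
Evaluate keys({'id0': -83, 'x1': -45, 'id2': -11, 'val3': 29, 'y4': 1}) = ['id0', 'x1', 'id2', 'val3', 'y4']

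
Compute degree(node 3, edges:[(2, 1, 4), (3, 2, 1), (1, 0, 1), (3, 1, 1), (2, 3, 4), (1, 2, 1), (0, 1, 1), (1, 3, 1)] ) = incident: (3,2), (3,1), (2,3), (1,3)
= 4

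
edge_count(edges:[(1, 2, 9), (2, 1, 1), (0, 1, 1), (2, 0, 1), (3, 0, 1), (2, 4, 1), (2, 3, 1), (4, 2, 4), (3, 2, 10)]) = 9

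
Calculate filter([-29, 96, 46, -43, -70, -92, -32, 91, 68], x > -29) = [96, 46, 91, 68]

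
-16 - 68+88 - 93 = -89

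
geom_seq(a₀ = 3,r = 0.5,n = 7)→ a_0 = 3*0.5^0 = 3.0
a_1 = 3*0.5^1 = 1.5
a_2 = 3*0.5^2 = 0.75
...
= [3.0, 1.5, 0.75, 0.375, 0.1875, 0.09375, 0.046875]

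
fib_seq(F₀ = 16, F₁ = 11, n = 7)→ F_2 = F_1 + F_0 = 27
F_3 = F_2 + F_1 = 38
F_4 = F_3 + F_2 = 65
...
= [16, 11, 27, 38, 65, 103, 168]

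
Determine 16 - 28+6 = -6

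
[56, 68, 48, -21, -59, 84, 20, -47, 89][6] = 20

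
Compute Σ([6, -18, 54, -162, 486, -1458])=-1092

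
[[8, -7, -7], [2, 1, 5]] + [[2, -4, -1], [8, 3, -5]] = [[10, -11, -8], [10, 4, 0]]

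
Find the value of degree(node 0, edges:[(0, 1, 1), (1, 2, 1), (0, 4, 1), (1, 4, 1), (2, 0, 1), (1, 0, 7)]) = incident: (0,1), (0,4), (2,0), (1,0)
= 4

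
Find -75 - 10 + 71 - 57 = -71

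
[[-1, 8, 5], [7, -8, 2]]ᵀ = [[-1, 7], [8, -8], [5, 2]]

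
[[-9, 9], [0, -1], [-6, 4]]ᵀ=[[-9, 0, -6], [9, -1, 4]]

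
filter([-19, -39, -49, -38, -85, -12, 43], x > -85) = keep x where x > -85: -19✓, -39✓, -49✓, -38✓, -85✗, -12✓, 43✓
= [-19, -39, -49, -38, -12, 43]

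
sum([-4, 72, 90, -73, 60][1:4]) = slice → [72, 90, -73]
72 + 90 + (-73)
= 89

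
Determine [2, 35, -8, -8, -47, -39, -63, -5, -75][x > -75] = [2, 35, -8, -8, -47, -39, -63, -5]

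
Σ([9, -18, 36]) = 9 + -18 + 36
= 27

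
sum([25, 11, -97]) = -61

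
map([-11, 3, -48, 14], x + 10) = -11+10=-1, 3+10=13, -48+10=-38, 14+10=24
= [-1, 13, -38, 24]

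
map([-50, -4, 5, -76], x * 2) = [-100, -8, 10, -152]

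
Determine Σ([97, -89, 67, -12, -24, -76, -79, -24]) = 97 + (-89) + 67 + (-12) + (-24) + (-76) + (-79) + (-24)
= -140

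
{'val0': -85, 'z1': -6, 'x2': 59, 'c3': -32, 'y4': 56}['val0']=-85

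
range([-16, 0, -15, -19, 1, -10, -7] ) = 20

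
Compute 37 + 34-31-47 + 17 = 10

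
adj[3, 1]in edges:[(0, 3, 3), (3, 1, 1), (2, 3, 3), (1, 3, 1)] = 1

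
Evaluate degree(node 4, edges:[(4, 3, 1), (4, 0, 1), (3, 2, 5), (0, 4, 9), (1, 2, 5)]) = incident: (4,3), (4,0), (0,4)
= 3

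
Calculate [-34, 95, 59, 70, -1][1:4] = [95, 59, 70]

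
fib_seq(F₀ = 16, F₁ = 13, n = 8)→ [16, 13, 29, 42, 71, 113, 184, 297]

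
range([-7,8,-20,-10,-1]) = 28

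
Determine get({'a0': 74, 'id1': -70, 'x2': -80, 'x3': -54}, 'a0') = 74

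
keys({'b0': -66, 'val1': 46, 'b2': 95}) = ['b0', 'val1', 'b2']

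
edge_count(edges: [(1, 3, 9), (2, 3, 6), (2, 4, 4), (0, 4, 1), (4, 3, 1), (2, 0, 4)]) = 6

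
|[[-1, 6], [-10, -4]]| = (-1)*(-4) - (6)*(-10)
= 64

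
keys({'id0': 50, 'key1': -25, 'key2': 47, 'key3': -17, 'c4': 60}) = ['id0', 'key1', 'key2', 'key3', 'c4']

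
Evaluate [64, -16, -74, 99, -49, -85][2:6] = [-74, 99, -49, -85]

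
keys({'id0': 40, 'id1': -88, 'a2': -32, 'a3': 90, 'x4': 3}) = ['id0', 'id1', 'a2', 'a3', 'x4']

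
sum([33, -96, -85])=-148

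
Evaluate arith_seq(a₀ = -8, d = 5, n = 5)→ a_0 = -8 + 0*5 = -8
a_1 = -8 + 1*5 = -3
a_2 = -8 + 2*5 = 2
...
= [-8, -3, 2, 7, 12]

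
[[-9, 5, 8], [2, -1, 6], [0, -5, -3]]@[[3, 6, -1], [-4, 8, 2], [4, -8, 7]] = C[0][0] = (-9)*(3) + (5)*(-4) + (8)*(4) = -15
C[0][1] = (-9)*(6) + (5)*(8) + (8)*(-8) = -78
C[0][2] = (-9)*(-1) + (5)*(2) + (8)*(7) = 75
C[1][0] = (2)*(3) + (-1)*(-4) + (6)*(4) = 34
C[1][1] = (2)*(6) + (-1)*(8) + (6)*(-8) = -44
C[1][2] = (2)*(-1) + (-1)*(2) + (6)*(7) = 38
... (3 more cells)
= [[-15, -78, 75], [34, -44, 38], [8, -16, -31]]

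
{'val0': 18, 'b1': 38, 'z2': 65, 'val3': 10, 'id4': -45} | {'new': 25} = {'val0': 18, 'b1': 38, 'z2': 65, 'val3': 10, 'id4': -45, 'new': 25}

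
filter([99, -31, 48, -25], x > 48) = keep x where x > 48: 99✓, -31✗, 48✗, -25✗
= [99]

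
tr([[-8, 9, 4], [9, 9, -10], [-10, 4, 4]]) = diagonal: (-8) + 9 + 4
= 5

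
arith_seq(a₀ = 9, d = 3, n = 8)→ [9, 12, 15, 18, 21, 24, 27, 30]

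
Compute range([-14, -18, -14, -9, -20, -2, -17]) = 18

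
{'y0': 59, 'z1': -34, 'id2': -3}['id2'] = -3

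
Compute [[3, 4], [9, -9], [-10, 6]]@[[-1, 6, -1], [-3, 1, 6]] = [[-15, 22, 21], [18, 45, -63], [-8, -54, 46]]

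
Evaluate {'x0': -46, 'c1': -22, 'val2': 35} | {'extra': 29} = {'x0': -46, 'c1': -22, 'val2': 35, 'extra': 29}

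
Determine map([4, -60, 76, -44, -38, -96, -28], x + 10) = 4+10=14, -60+10=-50, 76+10=86, -44+10=-34, -38+10=-28, -96+10=-86, -28+10=-18
= [14, -50, 86, -34, -28, -86, -18]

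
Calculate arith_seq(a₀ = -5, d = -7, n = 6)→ [-5, -12, -19, -26, -33, -40]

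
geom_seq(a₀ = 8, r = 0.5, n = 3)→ [8.0, 4.0, 2.0]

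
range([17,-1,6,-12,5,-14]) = 31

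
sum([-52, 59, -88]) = (-52) + 59 + (-88)
= -81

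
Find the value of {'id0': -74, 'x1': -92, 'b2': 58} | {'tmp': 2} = {'id0': -74, 'x1': -92, 'b2': 58, 'tmp': 2}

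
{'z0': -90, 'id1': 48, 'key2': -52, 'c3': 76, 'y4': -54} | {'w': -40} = {'z0': -90, 'id1': 48, 'key2': -52, 'c3': 76, 'y4': -54, 'w': -40}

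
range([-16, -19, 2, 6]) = 25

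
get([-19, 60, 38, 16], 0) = -19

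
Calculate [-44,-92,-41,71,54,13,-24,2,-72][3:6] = [71, 54, 13]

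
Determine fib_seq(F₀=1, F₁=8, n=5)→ [1, 8, 9, 17, 26]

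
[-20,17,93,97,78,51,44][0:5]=[-20, 17, 93, 97, 78]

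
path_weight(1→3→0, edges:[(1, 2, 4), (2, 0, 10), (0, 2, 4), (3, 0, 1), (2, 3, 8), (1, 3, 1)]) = w(1→3)=1 + w(3→0)=1
= 2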